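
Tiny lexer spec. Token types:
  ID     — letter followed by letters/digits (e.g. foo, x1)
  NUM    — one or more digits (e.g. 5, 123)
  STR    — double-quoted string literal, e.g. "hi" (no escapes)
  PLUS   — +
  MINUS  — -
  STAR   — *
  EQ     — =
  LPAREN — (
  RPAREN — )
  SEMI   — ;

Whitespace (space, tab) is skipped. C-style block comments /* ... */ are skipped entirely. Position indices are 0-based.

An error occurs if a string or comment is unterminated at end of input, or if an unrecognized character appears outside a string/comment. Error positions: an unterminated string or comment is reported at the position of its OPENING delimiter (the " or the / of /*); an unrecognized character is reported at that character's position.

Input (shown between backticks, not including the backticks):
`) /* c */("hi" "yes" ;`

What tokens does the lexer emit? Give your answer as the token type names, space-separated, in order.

pos=0: emit RPAREN ')'
pos=2: enter COMMENT mode (saw '/*')
exit COMMENT mode (now at pos=9)
pos=9: emit LPAREN '('
pos=10: enter STRING mode
pos=10: emit STR "hi" (now at pos=14)
pos=15: enter STRING mode
pos=15: emit STR "yes" (now at pos=20)
pos=21: emit SEMI ';'
DONE. 5 tokens: [RPAREN, LPAREN, STR, STR, SEMI]

Answer: RPAREN LPAREN STR STR SEMI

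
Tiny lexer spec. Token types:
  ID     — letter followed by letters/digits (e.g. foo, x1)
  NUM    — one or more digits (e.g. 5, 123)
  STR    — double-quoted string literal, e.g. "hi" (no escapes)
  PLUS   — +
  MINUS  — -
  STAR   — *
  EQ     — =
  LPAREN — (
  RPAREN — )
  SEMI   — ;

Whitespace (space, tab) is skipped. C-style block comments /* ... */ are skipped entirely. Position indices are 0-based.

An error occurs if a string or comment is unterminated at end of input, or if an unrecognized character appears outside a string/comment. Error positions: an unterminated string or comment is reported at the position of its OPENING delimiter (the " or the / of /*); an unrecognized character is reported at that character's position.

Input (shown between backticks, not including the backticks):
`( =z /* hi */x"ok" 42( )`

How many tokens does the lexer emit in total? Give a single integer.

pos=0: emit LPAREN '('
pos=2: emit EQ '='
pos=3: emit ID 'z' (now at pos=4)
pos=5: enter COMMENT mode (saw '/*')
exit COMMENT mode (now at pos=13)
pos=13: emit ID 'x' (now at pos=14)
pos=14: enter STRING mode
pos=14: emit STR "ok" (now at pos=18)
pos=19: emit NUM '42' (now at pos=21)
pos=21: emit LPAREN '('
pos=23: emit RPAREN ')'
DONE. 8 tokens: [LPAREN, EQ, ID, ID, STR, NUM, LPAREN, RPAREN]

Answer: 8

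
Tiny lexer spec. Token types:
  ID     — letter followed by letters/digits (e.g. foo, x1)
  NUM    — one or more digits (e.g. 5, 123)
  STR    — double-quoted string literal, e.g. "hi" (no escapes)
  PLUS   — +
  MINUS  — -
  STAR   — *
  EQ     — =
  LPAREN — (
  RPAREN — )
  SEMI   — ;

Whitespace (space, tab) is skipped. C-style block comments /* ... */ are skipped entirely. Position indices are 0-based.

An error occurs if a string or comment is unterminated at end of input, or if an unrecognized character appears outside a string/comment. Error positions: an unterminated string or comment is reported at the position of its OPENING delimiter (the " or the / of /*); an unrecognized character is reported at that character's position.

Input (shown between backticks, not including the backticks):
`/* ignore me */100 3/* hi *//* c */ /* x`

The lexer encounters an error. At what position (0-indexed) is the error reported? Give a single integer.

Answer: 36

Derivation:
pos=0: enter COMMENT mode (saw '/*')
exit COMMENT mode (now at pos=15)
pos=15: emit NUM '100' (now at pos=18)
pos=19: emit NUM '3' (now at pos=20)
pos=20: enter COMMENT mode (saw '/*')
exit COMMENT mode (now at pos=28)
pos=28: enter COMMENT mode (saw '/*')
exit COMMENT mode (now at pos=35)
pos=36: enter COMMENT mode (saw '/*')
pos=36: ERROR — unterminated comment (reached EOF)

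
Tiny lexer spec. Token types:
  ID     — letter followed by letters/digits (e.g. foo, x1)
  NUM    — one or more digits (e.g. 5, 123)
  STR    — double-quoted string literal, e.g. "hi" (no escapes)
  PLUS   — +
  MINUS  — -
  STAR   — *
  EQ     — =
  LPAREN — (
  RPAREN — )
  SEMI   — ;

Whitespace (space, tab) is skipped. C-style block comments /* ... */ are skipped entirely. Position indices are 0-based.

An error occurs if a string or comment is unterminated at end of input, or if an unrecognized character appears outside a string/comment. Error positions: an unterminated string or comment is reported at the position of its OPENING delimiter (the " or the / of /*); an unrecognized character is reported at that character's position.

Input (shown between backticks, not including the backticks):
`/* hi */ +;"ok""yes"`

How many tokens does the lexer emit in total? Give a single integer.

Answer: 4

Derivation:
pos=0: enter COMMENT mode (saw '/*')
exit COMMENT mode (now at pos=8)
pos=9: emit PLUS '+'
pos=10: emit SEMI ';'
pos=11: enter STRING mode
pos=11: emit STR "ok" (now at pos=15)
pos=15: enter STRING mode
pos=15: emit STR "yes" (now at pos=20)
DONE. 4 tokens: [PLUS, SEMI, STR, STR]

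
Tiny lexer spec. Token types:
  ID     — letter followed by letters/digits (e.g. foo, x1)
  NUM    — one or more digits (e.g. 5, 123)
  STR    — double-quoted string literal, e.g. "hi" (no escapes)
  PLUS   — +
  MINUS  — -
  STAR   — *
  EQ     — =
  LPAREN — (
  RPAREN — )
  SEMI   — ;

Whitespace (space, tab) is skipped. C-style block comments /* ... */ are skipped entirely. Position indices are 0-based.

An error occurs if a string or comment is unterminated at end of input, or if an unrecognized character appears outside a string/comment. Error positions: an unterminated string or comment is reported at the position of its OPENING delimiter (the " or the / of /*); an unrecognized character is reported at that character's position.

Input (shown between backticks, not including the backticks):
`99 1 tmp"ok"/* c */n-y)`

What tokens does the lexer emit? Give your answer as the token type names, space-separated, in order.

pos=0: emit NUM '99' (now at pos=2)
pos=3: emit NUM '1' (now at pos=4)
pos=5: emit ID 'tmp' (now at pos=8)
pos=8: enter STRING mode
pos=8: emit STR "ok" (now at pos=12)
pos=12: enter COMMENT mode (saw '/*')
exit COMMENT mode (now at pos=19)
pos=19: emit ID 'n' (now at pos=20)
pos=20: emit MINUS '-'
pos=21: emit ID 'y' (now at pos=22)
pos=22: emit RPAREN ')'
DONE. 8 tokens: [NUM, NUM, ID, STR, ID, MINUS, ID, RPAREN]

Answer: NUM NUM ID STR ID MINUS ID RPAREN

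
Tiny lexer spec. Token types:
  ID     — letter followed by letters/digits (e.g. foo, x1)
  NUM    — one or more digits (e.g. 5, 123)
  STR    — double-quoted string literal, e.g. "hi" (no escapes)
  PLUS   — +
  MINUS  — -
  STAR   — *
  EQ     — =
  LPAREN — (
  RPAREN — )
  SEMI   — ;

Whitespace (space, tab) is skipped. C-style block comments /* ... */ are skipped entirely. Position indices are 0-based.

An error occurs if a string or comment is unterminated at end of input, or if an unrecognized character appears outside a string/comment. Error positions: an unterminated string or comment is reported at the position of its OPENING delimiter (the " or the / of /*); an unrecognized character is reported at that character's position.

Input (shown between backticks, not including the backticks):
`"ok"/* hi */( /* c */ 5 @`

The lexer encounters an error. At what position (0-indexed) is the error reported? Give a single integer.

Answer: 24

Derivation:
pos=0: enter STRING mode
pos=0: emit STR "ok" (now at pos=4)
pos=4: enter COMMENT mode (saw '/*')
exit COMMENT mode (now at pos=12)
pos=12: emit LPAREN '('
pos=14: enter COMMENT mode (saw '/*')
exit COMMENT mode (now at pos=21)
pos=22: emit NUM '5' (now at pos=23)
pos=24: ERROR — unrecognized char '@'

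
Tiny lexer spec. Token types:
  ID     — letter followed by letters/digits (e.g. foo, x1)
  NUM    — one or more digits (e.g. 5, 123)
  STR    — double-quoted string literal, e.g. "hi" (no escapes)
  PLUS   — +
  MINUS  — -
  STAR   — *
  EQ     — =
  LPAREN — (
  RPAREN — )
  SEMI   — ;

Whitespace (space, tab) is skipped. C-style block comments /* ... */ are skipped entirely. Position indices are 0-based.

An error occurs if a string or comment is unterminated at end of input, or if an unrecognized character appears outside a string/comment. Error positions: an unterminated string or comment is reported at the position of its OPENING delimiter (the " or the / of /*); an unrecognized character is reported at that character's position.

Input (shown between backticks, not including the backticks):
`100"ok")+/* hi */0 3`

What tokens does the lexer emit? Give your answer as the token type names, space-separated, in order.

Answer: NUM STR RPAREN PLUS NUM NUM

Derivation:
pos=0: emit NUM '100' (now at pos=3)
pos=3: enter STRING mode
pos=3: emit STR "ok" (now at pos=7)
pos=7: emit RPAREN ')'
pos=8: emit PLUS '+'
pos=9: enter COMMENT mode (saw '/*')
exit COMMENT mode (now at pos=17)
pos=17: emit NUM '0' (now at pos=18)
pos=19: emit NUM '3' (now at pos=20)
DONE. 6 tokens: [NUM, STR, RPAREN, PLUS, NUM, NUM]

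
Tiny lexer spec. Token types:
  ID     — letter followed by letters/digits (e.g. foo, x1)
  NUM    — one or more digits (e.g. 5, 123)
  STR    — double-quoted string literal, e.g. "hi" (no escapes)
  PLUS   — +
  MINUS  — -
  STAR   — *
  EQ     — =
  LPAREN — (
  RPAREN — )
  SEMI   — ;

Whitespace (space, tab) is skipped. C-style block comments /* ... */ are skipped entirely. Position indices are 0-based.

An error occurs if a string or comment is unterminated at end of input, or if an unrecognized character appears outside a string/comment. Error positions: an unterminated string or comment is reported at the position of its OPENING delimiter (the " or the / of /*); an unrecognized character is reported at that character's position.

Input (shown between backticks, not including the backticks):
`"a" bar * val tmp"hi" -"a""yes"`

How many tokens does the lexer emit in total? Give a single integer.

Answer: 9

Derivation:
pos=0: enter STRING mode
pos=0: emit STR "a" (now at pos=3)
pos=4: emit ID 'bar' (now at pos=7)
pos=8: emit STAR '*'
pos=10: emit ID 'val' (now at pos=13)
pos=14: emit ID 'tmp' (now at pos=17)
pos=17: enter STRING mode
pos=17: emit STR "hi" (now at pos=21)
pos=22: emit MINUS '-'
pos=23: enter STRING mode
pos=23: emit STR "a" (now at pos=26)
pos=26: enter STRING mode
pos=26: emit STR "yes" (now at pos=31)
DONE. 9 tokens: [STR, ID, STAR, ID, ID, STR, MINUS, STR, STR]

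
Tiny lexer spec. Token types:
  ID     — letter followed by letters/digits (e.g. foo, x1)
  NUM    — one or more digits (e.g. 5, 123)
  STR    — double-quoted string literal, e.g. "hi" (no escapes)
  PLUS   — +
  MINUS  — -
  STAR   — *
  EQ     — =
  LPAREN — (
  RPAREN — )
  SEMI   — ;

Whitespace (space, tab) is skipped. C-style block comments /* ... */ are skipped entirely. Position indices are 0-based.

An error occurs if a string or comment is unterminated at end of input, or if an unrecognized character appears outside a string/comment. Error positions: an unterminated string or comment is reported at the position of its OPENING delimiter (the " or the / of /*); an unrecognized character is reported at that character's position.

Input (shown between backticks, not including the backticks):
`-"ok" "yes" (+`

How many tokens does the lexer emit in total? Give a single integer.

pos=0: emit MINUS '-'
pos=1: enter STRING mode
pos=1: emit STR "ok" (now at pos=5)
pos=6: enter STRING mode
pos=6: emit STR "yes" (now at pos=11)
pos=12: emit LPAREN '('
pos=13: emit PLUS '+'
DONE. 5 tokens: [MINUS, STR, STR, LPAREN, PLUS]

Answer: 5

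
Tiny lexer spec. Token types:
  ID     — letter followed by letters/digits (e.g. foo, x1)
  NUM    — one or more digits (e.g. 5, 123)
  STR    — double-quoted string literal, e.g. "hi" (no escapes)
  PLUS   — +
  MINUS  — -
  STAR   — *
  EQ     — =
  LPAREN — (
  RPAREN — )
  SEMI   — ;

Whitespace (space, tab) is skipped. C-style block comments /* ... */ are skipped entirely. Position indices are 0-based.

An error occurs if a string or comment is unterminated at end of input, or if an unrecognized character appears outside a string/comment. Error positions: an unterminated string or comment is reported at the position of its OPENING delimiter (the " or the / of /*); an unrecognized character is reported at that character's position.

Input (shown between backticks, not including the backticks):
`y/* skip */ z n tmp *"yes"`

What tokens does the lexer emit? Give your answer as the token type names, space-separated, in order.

pos=0: emit ID 'y' (now at pos=1)
pos=1: enter COMMENT mode (saw '/*')
exit COMMENT mode (now at pos=11)
pos=12: emit ID 'z' (now at pos=13)
pos=14: emit ID 'n' (now at pos=15)
pos=16: emit ID 'tmp' (now at pos=19)
pos=20: emit STAR '*'
pos=21: enter STRING mode
pos=21: emit STR "yes" (now at pos=26)
DONE. 6 tokens: [ID, ID, ID, ID, STAR, STR]

Answer: ID ID ID ID STAR STR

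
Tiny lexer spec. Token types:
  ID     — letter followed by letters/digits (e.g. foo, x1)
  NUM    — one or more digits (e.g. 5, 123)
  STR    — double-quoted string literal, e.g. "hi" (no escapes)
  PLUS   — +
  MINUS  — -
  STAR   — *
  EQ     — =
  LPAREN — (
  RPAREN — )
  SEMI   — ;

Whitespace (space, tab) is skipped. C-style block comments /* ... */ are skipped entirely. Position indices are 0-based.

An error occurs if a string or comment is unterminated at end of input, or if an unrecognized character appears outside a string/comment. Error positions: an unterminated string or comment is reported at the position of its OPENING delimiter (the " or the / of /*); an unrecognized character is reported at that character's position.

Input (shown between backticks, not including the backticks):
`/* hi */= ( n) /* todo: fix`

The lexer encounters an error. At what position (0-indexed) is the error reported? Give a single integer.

pos=0: enter COMMENT mode (saw '/*')
exit COMMENT mode (now at pos=8)
pos=8: emit EQ '='
pos=10: emit LPAREN '('
pos=12: emit ID 'n' (now at pos=13)
pos=13: emit RPAREN ')'
pos=15: enter COMMENT mode (saw '/*')
pos=15: ERROR — unterminated comment (reached EOF)

Answer: 15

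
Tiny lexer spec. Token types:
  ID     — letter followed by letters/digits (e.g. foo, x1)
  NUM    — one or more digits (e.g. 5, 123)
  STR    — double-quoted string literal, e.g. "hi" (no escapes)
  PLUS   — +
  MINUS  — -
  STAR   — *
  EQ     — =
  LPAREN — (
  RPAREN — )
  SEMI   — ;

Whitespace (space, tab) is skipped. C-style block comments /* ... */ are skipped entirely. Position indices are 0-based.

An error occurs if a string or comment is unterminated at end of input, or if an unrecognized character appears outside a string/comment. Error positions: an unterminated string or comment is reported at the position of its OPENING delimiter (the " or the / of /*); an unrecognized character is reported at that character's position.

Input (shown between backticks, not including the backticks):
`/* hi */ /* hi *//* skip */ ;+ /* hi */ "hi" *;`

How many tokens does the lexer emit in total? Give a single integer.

Answer: 5

Derivation:
pos=0: enter COMMENT mode (saw '/*')
exit COMMENT mode (now at pos=8)
pos=9: enter COMMENT mode (saw '/*')
exit COMMENT mode (now at pos=17)
pos=17: enter COMMENT mode (saw '/*')
exit COMMENT mode (now at pos=27)
pos=28: emit SEMI ';'
pos=29: emit PLUS '+'
pos=31: enter COMMENT mode (saw '/*')
exit COMMENT mode (now at pos=39)
pos=40: enter STRING mode
pos=40: emit STR "hi" (now at pos=44)
pos=45: emit STAR '*'
pos=46: emit SEMI ';'
DONE. 5 tokens: [SEMI, PLUS, STR, STAR, SEMI]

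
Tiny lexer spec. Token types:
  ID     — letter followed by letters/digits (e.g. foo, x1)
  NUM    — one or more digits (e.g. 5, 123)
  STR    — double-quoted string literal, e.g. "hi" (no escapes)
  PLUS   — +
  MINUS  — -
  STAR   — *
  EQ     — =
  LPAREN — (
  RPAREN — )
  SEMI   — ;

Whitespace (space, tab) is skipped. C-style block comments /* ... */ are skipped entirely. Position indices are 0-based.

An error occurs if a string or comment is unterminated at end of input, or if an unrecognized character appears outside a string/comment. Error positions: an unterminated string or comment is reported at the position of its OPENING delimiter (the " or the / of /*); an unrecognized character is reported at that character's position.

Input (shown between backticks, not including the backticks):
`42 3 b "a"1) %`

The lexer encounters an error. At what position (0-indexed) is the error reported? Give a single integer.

Answer: 13

Derivation:
pos=0: emit NUM '42' (now at pos=2)
pos=3: emit NUM '3' (now at pos=4)
pos=5: emit ID 'b' (now at pos=6)
pos=7: enter STRING mode
pos=7: emit STR "a" (now at pos=10)
pos=10: emit NUM '1' (now at pos=11)
pos=11: emit RPAREN ')'
pos=13: ERROR — unrecognized char '%'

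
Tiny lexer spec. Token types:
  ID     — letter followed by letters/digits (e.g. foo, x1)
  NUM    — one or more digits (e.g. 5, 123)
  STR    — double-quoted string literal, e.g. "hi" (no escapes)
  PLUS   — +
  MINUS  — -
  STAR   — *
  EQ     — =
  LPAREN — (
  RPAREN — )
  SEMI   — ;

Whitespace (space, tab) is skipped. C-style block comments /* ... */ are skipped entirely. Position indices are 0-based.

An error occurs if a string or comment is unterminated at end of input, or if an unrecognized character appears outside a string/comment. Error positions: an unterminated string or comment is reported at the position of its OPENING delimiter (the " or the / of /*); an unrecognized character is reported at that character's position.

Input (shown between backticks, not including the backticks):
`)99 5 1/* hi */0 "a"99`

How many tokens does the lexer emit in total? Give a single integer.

Answer: 7

Derivation:
pos=0: emit RPAREN ')'
pos=1: emit NUM '99' (now at pos=3)
pos=4: emit NUM '5' (now at pos=5)
pos=6: emit NUM '1' (now at pos=7)
pos=7: enter COMMENT mode (saw '/*')
exit COMMENT mode (now at pos=15)
pos=15: emit NUM '0' (now at pos=16)
pos=17: enter STRING mode
pos=17: emit STR "a" (now at pos=20)
pos=20: emit NUM '99' (now at pos=22)
DONE. 7 tokens: [RPAREN, NUM, NUM, NUM, NUM, STR, NUM]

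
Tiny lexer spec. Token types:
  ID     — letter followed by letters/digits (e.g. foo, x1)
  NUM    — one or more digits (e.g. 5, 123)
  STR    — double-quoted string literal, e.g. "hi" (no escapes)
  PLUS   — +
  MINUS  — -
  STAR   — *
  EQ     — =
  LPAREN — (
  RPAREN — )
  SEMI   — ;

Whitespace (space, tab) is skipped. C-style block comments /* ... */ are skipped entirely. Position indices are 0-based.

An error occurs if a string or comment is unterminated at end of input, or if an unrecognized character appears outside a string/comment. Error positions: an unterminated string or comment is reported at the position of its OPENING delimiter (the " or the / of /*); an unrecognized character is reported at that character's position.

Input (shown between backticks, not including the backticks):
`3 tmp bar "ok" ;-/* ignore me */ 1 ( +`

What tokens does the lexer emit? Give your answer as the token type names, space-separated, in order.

pos=0: emit NUM '3' (now at pos=1)
pos=2: emit ID 'tmp' (now at pos=5)
pos=6: emit ID 'bar' (now at pos=9)
pos=10: enter STRING mode
pos=10: emit STR "ok" (now at pos=14)
pos=15: emit SEMI ';'
pos=16: emit MINUS '-'
pos=17: enter COMMENT mode (saw '/*')
exit COMMENT mode (now at pos=32)
pos=33: emit NUM '1' (now at pos=34)
pos=35: emit LPAREN '('
pos=37: emit PLUS '+'
DONE. 9 tokens: [NUM, ID, ID, STR, SEMI, MINUS, NUM, LPAREN, PLUS]

Answer: NUM ID ID STR SEMI MINUS NUM LPAREN PLUS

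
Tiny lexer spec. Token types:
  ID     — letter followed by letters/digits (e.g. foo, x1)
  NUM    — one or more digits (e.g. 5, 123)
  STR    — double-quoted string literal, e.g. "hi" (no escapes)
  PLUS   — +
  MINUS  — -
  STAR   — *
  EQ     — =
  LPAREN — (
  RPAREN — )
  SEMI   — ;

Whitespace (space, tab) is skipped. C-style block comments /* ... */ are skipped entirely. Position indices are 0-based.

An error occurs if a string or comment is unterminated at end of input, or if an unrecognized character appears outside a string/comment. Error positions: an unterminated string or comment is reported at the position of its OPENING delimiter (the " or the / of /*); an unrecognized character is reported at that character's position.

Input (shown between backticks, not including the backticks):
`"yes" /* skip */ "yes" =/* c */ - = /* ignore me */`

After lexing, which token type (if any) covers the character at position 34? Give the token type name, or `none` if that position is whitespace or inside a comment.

Answer: EQ

Derivation:
pos=0: enter STRING mode
pos=0: emit STR "yes" (now at pos=5)
pos=6: enter COMMENT mode (saw '/*')
exit COMMENT mode (now at pos=16)
pos=17: enter STRING mode
pos=17: emit STR "yes" (now at pos=22)
pos=23: emit EQ '='
pos=24: enter COMMENT mode (saw '/*')
exit COMMENT mode (now at pos=31)
pos=32: emit MINUS '-'
pos=34: emit EQ '='
pos=36: enter COMMENT mode (saw '/*')
exit COMMENT mode (now at pos=51)
DONE. 5 tokens: [STR, STR, EQ, MINUS, EQ]
Position 34: char is '=' -> EQ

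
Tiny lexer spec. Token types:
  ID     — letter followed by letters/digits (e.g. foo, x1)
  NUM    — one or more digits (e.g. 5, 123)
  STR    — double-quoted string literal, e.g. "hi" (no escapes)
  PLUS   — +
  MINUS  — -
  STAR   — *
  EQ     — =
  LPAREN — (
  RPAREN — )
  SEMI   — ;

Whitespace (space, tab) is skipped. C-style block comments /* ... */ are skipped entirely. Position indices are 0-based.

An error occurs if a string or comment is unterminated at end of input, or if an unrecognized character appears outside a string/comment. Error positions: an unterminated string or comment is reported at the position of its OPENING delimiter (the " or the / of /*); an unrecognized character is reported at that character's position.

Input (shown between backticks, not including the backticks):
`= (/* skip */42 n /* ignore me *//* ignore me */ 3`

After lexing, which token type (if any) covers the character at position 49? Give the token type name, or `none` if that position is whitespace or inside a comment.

pos=0: emit EQ '='
pos=2: emit LPAREN '('
pos=3: enter COMMENT mode (saw '/*')
exit COMMENT mode (now at pos=13)
pos=13: emit NUM '42' (now at pos=15)
pos=16: emit ID 'n' (now at pos=17)
pos=18: enter COMMENT mode (saw '/*')
exit COMMENT mode (now at pos=33)
pos=33: enter COMMENT mode (saw '/*')
exit COMMENT mode (now at pos=48)
pos=49: emit NUM '3' (now at pos=50)
DONE. 5 tokens: [EQ, LPAREN, NUM, ID, NUM]
Position 49: char is '3' -> NUM

Answer: NUM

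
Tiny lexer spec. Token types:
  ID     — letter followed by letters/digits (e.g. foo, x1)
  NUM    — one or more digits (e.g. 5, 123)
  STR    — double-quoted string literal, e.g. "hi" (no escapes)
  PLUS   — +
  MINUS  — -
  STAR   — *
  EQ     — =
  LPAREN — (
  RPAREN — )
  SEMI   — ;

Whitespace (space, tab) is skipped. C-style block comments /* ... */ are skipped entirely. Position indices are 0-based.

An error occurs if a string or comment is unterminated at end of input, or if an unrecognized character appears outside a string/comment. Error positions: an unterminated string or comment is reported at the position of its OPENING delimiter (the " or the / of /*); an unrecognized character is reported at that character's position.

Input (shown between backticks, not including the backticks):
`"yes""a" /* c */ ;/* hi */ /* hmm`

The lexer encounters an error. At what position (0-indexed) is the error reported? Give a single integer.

Answer: 27

Derivation:
pos=0: enter STRING mode
pos=0: emit STR "yes" (now at pos=5)
pos=5: enter STRING mode
pos=5: emit STR "a" (now at pos=8)
pos=9: enter COMMENT mode (saw '/*')
exit COMMENT mode (now at pos=16)
pos=17: emit SEMI ';'
pos=18: enter COMMENT mode (saw '/*')
exit COMMENT mode (now at pos=26)
pos=27: enter COMMENT mode (saw '/*')
pos=27: ERROR — unterminated comment (reached EOF)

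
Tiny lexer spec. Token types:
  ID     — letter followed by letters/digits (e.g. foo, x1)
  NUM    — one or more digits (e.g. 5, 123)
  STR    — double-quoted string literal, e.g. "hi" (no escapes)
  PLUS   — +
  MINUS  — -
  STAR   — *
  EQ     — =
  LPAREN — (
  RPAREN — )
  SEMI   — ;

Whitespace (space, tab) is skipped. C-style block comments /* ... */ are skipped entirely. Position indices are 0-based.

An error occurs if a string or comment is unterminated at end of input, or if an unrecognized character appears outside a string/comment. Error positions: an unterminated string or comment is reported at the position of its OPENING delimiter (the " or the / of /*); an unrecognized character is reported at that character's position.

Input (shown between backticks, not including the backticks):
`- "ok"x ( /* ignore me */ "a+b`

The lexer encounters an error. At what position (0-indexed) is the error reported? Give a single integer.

pos=0: emit MINUS '-'
pos=2: enter STRING mode
pos=2: emit STR "ok" (now at pos=6)
pos=6: emit ID 'x' (now at pos=7)
pos=8: emit LPAREN '('
pos=10: enter COMMENT mode (saw '/*')
exit COMMENT mode (now at pos=25)
pos=26: enter STRING mode
pos=26: ERROR — unterminated string

Answer: 26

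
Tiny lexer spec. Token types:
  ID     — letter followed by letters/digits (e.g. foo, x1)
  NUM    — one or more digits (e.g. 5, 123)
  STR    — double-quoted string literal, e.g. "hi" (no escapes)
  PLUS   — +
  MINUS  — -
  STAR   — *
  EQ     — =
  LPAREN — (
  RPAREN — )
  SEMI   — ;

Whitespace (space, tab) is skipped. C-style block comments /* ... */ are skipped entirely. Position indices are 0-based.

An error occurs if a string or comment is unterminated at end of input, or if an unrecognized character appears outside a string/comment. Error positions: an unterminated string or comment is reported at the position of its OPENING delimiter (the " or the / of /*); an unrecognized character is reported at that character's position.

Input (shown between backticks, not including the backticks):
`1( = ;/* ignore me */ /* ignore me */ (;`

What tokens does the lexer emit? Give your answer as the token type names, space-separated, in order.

Answer: NUM LPAREN EQ SEMI LPAREN SEMI

Derivation:
pos=0: emit NUM '1' (now at pos=1)
pos=1: emit LPAREN '('
pos=3: emit EQ '='
pos=5: emit SEMI ';'
pos=6: enter COMMENT mode (saw '/*')
exit COMMENT mode (now at pos=21)
pos=22: enter COMMENT mode (saw '/*')
exit COMMENT mode (now at pos=37)
pos=38: emit LPAREN '('
pos=39: emit SEMI ';'
DONE. 6 tokens: [NUM, LPAREN, EQ, SEMI, LPAREN, SEMI]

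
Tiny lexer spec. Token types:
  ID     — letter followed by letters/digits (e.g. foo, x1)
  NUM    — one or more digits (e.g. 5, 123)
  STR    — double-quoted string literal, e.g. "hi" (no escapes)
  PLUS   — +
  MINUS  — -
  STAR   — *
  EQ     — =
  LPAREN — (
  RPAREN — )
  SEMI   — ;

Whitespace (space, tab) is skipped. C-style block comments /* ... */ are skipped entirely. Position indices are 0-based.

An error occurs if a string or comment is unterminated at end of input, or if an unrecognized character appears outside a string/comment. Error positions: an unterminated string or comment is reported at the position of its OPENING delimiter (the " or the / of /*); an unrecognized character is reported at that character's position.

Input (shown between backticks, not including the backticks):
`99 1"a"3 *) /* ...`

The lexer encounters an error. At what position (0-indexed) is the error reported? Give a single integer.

pos=0: emit NUM '99' (now at pos=2)
pos=3: emit NUM '1' (now at pos=4)
pos=4: enter STRING mode
pos=4: emit STR "a" (now at pos=7)
pos=7: emit NUM '3' (now at pos=8)
pos=9: emit STAR '*'
pos=10: emit RPAREN ')'
pos=12: enter COMMENT mode (saw '/*')
pos=12: ERROR — unterminated comment (reached EOF)

Answer: 12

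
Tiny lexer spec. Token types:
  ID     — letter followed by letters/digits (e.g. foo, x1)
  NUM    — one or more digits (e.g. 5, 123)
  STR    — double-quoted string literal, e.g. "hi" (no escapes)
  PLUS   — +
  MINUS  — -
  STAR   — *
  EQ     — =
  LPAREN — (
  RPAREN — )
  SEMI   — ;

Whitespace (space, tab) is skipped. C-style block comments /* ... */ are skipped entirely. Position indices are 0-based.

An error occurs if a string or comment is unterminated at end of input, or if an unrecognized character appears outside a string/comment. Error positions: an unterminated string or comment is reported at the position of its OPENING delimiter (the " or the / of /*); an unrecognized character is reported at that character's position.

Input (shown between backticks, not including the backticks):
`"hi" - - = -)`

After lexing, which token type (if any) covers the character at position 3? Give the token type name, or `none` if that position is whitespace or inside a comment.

Answer: STR

Derivation:
pos=0: enter STRING mode
pos=0: emit STR "hi" (now at pos=4)
pos=5: emit MINUS '-'
pos=7: emit MINUS '-'
pos=9: emit EQ '='
pos=11: emit MINUS '-'
pos=12: emit RPAREN ')'
DONE. 6 tokens: [STR, MINUS, MINUS, EQ, MINUS, RPAREN]
Position 3: char is '"' -> STR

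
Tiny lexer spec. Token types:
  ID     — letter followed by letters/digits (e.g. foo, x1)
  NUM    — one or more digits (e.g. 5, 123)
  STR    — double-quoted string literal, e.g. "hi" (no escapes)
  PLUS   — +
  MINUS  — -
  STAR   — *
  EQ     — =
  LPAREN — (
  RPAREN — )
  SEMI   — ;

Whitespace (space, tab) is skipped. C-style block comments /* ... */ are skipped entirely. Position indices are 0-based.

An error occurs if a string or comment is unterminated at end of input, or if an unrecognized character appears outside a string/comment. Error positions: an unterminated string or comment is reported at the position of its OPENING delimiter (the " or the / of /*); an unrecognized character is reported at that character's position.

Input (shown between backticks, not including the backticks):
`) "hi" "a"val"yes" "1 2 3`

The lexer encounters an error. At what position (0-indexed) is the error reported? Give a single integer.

pos=0: emit RPAREN ')'
pos=2: enter STRING mode
pos=2: emit STR "hi" (now at pos=6)
pos=7: enter STRING mode
pos=7: emit STR "a" (now at pos=10)
pos=10: emit ID 'val' (now at pos=13)
pos=13: enter STRING mode
pos=13: emit STR "yes" (now at pos=18)
pos=19: enter STRING mode
pos=19: ERROR — unterminated string

Answer: 19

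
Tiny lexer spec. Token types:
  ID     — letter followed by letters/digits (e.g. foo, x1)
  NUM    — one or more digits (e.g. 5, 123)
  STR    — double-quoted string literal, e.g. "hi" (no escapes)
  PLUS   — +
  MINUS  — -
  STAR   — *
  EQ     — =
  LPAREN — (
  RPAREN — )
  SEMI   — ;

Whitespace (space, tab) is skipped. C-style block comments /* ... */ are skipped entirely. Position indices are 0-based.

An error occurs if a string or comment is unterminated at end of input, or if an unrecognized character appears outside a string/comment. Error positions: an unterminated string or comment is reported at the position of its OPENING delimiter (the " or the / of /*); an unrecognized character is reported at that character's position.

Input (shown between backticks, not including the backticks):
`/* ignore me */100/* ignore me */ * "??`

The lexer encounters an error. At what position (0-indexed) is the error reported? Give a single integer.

Answer: 36

Derivation:
pos=0: enter COMMENT mode (saw '/*')
exit COMMENT mode (now at pos=15)
pos=15: emit NUM '100' (now at pos=18)
pos=18: enter COMMENT mode (saw '/*')
exit COMMENT mode (now at pos=33)
pos=34: emit STAR '*'
pos=36: enter STRING mode
pos=36: ERROR — unterminated string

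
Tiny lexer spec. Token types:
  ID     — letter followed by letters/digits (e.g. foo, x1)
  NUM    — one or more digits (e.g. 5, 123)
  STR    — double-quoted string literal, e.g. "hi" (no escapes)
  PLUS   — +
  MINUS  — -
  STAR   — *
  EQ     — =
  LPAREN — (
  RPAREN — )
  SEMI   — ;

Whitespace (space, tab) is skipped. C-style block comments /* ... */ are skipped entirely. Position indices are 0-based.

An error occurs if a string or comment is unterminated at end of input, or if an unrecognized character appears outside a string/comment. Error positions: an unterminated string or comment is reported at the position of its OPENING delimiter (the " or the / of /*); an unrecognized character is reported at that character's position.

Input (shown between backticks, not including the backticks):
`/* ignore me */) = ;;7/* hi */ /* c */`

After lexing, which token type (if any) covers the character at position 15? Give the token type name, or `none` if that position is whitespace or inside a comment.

Answer: RPAREN

Derivation:
pos=0: enter COMMENT mode (saw '/*')
exit COMMENT mode (now at pos=15)
pos=15: emit RPAREN ')'
pos=17: emit EQ '='
pos=19: emit SEMI ';'
pos=20: emit SEMI ';'
pos=21: emit NUM '7' (now at pos=22)
pos=22: enter COMMENT mode (saw '/*')
exit COMMENT mode (now at pos=30)
pos=31: enter COMMENT mode (saw '/*')
exit COMMENT mode (now at pos=38)
DONE. 5 tokens: [RPAREN, EQ, SEMI, SEMI, NUM]
Position 15: char is ')' -> RPAREN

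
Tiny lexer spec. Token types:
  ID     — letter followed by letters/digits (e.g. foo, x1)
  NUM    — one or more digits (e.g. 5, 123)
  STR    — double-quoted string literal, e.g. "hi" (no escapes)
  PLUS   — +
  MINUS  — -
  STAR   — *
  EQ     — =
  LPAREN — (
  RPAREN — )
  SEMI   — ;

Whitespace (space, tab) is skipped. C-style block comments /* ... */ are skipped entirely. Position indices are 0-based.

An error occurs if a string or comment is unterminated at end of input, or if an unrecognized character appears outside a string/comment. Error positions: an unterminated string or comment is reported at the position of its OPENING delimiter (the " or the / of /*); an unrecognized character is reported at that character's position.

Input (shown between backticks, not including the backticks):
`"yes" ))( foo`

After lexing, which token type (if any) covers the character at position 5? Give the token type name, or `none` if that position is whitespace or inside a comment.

pos=0: enter STRING mode
pos=0: emit STR "yes" (now at pos=5)
pos=6: emit RPAREN ')'
pos=7: emit RPAREN ')'
pos=8: emit LPAREN '('
pos=10: emit ID 'foo' (now at pos=13)
DONE. 5 tokens: [STR, RPAREN, RPAREN, LPAREN, ID]
Position 5: char is ' ' -> none

Answer: none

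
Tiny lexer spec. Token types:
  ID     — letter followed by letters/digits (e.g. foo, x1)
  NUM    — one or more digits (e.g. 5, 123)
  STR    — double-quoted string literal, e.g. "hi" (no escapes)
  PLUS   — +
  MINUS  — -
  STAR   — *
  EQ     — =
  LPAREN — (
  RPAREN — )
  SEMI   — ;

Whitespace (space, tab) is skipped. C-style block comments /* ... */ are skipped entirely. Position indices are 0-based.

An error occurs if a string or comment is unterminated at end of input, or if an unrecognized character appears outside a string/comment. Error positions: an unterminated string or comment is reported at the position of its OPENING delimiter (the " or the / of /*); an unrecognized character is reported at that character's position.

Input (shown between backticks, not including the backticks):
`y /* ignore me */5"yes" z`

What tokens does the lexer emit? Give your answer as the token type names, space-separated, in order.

Answer: ID NUM STR ID

Derivation:
pos=0: emit ID 'y' (now at pos=1)
pos=2: enter COMMENT mode (saw '/*')
exit COMMENT mode (now at pos=17)
pos=17: emit NUM '5' (now at pos=18)
pos=18: enter STRING mode
pos=18: emit STR "yes" (now at pos=23)
pos=24: emit ID 'z' (now at pos=25)
DONE. 4 tokens: [ID, NUM, STR, ID]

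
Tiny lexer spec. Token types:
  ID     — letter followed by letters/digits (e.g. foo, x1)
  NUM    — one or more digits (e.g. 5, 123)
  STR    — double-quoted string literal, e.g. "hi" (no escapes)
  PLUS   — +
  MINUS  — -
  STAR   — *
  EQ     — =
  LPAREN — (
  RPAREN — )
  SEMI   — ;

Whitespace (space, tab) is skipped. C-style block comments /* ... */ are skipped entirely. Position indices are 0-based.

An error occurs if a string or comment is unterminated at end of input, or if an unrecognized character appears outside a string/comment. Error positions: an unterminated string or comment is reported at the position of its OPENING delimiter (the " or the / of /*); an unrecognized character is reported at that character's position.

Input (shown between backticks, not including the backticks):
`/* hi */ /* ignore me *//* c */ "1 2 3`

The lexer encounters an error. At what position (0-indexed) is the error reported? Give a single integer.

pos=0: enter COMMENT mode (saw '/*')
exit COMMENT mode (now at pos=8)
pos=9: enter COMMENT mode (saw '/*')
exit COMMENT mode (now at pos=24)
pos=24: enter COMMENT mode (saw '/*')
exit COMMENT mode (now at pos=31)
pos=32: enter STRING mode
pos=32: ERROR — unterminated string

Answer: 32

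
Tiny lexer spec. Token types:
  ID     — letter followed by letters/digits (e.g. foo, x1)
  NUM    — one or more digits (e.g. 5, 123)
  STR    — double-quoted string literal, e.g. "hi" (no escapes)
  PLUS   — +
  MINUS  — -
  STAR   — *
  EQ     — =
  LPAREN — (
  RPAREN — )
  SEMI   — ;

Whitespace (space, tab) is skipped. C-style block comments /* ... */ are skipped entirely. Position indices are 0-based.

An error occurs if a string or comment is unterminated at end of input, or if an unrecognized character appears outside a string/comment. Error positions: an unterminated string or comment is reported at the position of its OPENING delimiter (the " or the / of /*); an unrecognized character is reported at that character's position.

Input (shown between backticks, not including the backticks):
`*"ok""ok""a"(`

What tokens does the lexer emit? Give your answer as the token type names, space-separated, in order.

Answer: STAR STR STR STR LPAREN

Derivation:
pos=0: emit STAR '*'
pos=1: enter STRING mode
pos=1: emit STR "ok" (now at pos=5)
pos=5: enter STRING mode
pos=5: emit STR "ok" (now at pos=9)
pos=9: enter STRING mode
pos=9: emit STR "a" (now at pos=12)
pos=12: emit LPAREN '('
DONE. 5 tokens: [STAR, STR, STR, STR, LPAREN]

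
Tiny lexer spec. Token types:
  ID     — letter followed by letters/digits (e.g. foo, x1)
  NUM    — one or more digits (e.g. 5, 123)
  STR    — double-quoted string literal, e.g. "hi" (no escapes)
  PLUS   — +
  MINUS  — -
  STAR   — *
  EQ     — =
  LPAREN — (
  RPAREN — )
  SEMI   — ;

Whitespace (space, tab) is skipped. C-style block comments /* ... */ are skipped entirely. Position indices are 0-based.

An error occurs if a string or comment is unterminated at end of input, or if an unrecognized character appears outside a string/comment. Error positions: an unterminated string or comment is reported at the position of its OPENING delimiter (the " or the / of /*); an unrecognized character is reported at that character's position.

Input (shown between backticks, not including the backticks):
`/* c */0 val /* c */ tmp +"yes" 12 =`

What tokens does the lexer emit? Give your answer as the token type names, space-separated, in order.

Answer: NUM ID ID PLUS STR NUM EQ

Derivation:
pos=0: enter COMMENT mode (saw '/*')
exit COMMENT mode (now at pos=7)
pos=7: emit NUM '0' (now at pos=8)
pos=9: emit ID 'val' (now at pos=12)
pos=13: enter COMMENT mode (saw '/*')
exit COMMENT mode (now at pos=20)
pos=21: emit ID 'tmp' (now at pos=24)
pos=25: emit PLUS '+'
pos=26: enter STRING mode
pos=26: emit STR "yes" (now at pos=31)
pos=32: emit NUM '12' (now at pos=34)
pos=35: emit EQ '='
DONE. 7 tokens: [NUM, ID, ID, PLUS, STR, NUM, EQ]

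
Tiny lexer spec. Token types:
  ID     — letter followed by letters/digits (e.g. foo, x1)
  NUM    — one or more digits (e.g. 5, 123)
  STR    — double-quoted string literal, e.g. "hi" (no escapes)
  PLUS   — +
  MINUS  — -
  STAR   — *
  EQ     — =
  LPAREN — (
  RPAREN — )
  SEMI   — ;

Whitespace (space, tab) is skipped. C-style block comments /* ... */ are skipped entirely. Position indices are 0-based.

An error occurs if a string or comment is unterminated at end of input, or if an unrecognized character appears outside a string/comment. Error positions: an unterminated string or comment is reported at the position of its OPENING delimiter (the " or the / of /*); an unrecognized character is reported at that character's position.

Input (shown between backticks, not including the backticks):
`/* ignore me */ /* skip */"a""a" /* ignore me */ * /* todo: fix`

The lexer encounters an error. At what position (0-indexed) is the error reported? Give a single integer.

pos=0: enter COMMENT mode (saw '/*')
exit COMMENT mode (now at pos=15)
pos=16: enter COMMENT mode (saw '/*')
exit COMMENT mode (now at pos=26)
pos=26: enter STRING mode
pos=26: emit STR "a" (now at pos=29)
pos=29: enter STRING mode
pos=29: emit STR "a" (now at pos=32)
pos=33: enter COMMENT mode (saw '/*')
exit COMMENT mode (now at pos=48)
pos=49: emit STAR '*'
pos=51: enter COMMENT mode (saw '/*')
pos=51: ERROR — unterminated comment (reached EOF)

Answer: 51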